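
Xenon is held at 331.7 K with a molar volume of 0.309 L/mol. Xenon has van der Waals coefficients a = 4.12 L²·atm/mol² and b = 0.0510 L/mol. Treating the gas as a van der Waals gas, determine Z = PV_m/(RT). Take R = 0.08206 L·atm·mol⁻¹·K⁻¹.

P = RT/(V_m − b) − a/V_m² = (0.08206)(331.7)/(0.309 − 0.0510) − 4.12/(0.309)²
  = 27.219/0.25800 − 43.150 = 105.50 − 43.150 = 62.35 atm
Z = PV_m/(RT) = (62.35)(0.309)/((0.08206)(331.7)) = 19.266/27.219 = 0.7078

Z ≈ 0.7078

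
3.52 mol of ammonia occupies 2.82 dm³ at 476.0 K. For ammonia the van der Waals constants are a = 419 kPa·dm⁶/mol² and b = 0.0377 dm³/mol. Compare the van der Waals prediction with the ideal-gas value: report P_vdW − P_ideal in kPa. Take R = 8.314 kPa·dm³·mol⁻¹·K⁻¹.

ΔP ≈ -408.9 kPa

Ideal: P_ideal = nRT/V = (3.52)(8.314)(476.0)/2.82 = 4939.81 kPa
vdW: P = nRT/(V − nb) − a n²/V² = 13930.3/2.68730 − 5191.58/7.95240 = 5183.75 − 652.832 = 4530.92 kPa
ΔP = 4530.92 − 4939.81 = -408.9 kPa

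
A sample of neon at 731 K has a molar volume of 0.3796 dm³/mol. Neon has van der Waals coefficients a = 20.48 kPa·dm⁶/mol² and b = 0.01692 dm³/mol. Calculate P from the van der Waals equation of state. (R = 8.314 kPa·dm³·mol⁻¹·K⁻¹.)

P = RT/(V_m − b) − a/V_m²
RT/(V_m − b) = (8.314)(731)/(0.3796 − 0.01692) = 6077.5/0.36268 = 16757 kPa
a/V_m² = 20.48/(0.3796)² = 142.13 kPa
P = 16757 − 142.13 = 16615 kPa

P ≈ 16615 kPa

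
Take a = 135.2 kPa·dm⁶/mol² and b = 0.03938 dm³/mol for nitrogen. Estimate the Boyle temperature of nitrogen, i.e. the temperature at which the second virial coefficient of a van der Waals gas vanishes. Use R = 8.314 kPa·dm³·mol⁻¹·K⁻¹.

For a van der Waals gas the second virial coefficient B₂ = b − a/(RT) vanishes at T_B = a/(Rb).
T_B = 135.2/(8.314×0.03938) = 135.2/0.32741 = 412.9 K

T_B ≈ 412.9 K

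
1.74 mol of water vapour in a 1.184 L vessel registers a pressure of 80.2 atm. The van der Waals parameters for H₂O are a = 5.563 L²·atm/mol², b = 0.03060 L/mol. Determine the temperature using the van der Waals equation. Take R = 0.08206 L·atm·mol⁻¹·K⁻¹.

T = (P + a n²/V²)(V − nb)/(nR)
P + a n²/V² = 80.2 + (5.563)(1.74)²/(1.184)² = 92.214 atm
V − nb = 1.184 − (1.74)(0.03060) = 1.1308 L
T = (92.214)(1.1308)/((1.74)(0.08206)) = 730.3 K

T ≈ 730.3 K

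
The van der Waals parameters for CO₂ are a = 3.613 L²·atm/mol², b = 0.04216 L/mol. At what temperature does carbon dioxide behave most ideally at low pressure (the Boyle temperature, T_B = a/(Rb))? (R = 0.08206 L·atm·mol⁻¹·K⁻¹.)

T_B ≈ 1044 K

For a van der Waals gas the second virial coefficient B₂ = b − a/(RT) vanishes at T_B = a/(Rb).
T_B = 3.613/(0.08206×0.04216) = 3.613/0.0034596 = 1044 K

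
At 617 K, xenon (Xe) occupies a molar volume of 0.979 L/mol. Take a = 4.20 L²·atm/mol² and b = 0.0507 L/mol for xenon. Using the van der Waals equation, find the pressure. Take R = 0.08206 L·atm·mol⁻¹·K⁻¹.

P = RT/(V_m − b) − a/V_m²
RT/(V_m − b) = (0.08206)(617)/(0.979 − 0.0507) = 50.631/0.92830 = 54.542 atm
a/V_m² = 4.20/(0.979)² = 4.3821 atm
P = 54.542 − 4.3821 = 50.16 atm

P ≈ 50.16 atm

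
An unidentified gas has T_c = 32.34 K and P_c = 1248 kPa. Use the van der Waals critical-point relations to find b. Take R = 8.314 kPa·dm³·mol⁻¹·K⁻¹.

b ≈ 0.02693 dm³/mol

From T_c = 8a/(27Rb) and P_c = a/(27b²): b = R T_c/(8 P_c).
b = (8.314)(32.34)/(8×1248) = 268.87/9984.0 = 0.02693 dm³/mol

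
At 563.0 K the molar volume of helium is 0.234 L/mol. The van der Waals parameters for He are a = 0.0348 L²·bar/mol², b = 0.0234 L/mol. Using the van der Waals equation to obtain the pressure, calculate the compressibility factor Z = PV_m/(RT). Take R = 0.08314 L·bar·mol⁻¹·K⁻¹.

Z ≈ 1.108

P = RT/(V_m − b) − a/V_m² = (0.08314)(563.0)/(0.234 − 0.0234) − 0.0348/(0.234)²
  = 46.808/0.21060 − 0.63555 = 222.26 − 0.63555 = 221.62 bar
Z = PV_m/(RT) = (221.62)(0.234)/((0.08314)(563.0)) = 51.859/46.808 = 1.108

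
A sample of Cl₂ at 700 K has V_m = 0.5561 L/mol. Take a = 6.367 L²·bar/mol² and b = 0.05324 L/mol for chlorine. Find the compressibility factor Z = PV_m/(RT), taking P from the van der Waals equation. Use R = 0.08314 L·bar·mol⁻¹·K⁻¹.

P = RT/(V_m − b) − a/V_m² = (0.08314)(700)/(0.5561 − 0.05324) − 6.367/(0.5561)²
  = 58.198/0.50286 − 20.589 = 115.73 − 20.589 = 95.14 bar
Z = PV_m/(RT) = (95.14)(0.5561)/((0.08314)(700)) = 52.907/58.198 = 0.9091

Z ≈ 0.9091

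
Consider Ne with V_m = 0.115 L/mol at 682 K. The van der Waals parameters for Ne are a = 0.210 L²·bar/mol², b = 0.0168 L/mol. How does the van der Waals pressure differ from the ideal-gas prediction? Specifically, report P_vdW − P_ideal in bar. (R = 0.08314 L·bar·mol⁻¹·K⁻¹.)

Ideal: P_ideal = RT/V_m = (0.08314)(682)/0.115 = 493.056 bar
vdW: P = RT/(V_m − b) − a/V_m² = 56.7015/0.0982000 − 0.210/0.0132250 = 577.408 − 15.8790 = 561.529 bar
ΔP = 561.529 − 493.056 = 68.47 bar

ΔP ≈ 68.47 bar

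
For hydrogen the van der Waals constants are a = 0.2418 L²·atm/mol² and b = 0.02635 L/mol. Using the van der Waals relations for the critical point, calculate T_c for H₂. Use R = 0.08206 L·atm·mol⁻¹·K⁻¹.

T_c ≈ 33.13 K

For a van der Waals gas, T_c = 8a/(27Rb).
T_c = 8×0.2418/(27×0.08206×0.02635) = 1.9344/0.058382 = 33.13 K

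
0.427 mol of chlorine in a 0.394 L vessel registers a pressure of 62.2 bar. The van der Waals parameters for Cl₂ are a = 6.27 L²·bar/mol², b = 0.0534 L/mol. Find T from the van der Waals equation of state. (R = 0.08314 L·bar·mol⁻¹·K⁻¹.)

T = (P + a n²/V²)(V − nb)/(nR)
P + a n²/V² = 62.2 + (6.27)(0.427)²/(0.394)² = 69.564 bar
V − nb = 0.394 − (0.427)(0.0534) = 0.37120 L
T = (69.564)(0.37120)/((0.427)(0.08314)) = 727.4 K

T ≈ 727.4 K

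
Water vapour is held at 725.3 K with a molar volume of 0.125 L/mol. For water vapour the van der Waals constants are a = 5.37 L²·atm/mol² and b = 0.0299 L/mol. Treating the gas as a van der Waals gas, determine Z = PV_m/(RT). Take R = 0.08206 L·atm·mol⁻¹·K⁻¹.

P = RT/(V_m − b) − a/V_m² = (0.08206)(725.3)/(0.125 − 0.0299) − 5.37/(0.125)²
  = 59.518/0.095100 − 343.68 = 625.85 − 343.68 = 282.17 atm
Z = PV_m/(RT) = (282.17)(0.125)/((0.08206)(725.3)) = 35.271/59.518 = 0.5926

Z ≈ 0.5926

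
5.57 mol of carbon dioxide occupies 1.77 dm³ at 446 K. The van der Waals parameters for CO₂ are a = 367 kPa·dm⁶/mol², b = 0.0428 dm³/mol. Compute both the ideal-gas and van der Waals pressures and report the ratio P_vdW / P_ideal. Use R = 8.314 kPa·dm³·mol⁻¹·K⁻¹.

P_vdW / P_ideal ≈ 0.8442

Ideal: P_ideal = nRT/V = (5.57)(8.314)(446)/1.77 = 11668.8 kPa
vdW: P = nRT/(V − nb) − a n²/V² = 20653.8/1.53160 − 11386.1/3.13290 = 13485.1 − 3634.36 = 9850.7 kPa
Ratio = 9850.7/11668.8 = 0.8442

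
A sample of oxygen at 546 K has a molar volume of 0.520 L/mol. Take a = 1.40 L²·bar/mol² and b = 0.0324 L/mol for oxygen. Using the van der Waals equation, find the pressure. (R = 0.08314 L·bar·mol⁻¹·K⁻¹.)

P ≈ 87.92 bar

P = RT/(V_m − b) − a/V_m²
RT/(V_m − b) = (0.08314)(546)/(0.520 − 0.0324) = 45.394/0.48760 = 93.097 bar
a/V_m² = 1.40/(0.520)² = 5.1775 bar
P = 93.097 − 5.1775 = 87.92 bar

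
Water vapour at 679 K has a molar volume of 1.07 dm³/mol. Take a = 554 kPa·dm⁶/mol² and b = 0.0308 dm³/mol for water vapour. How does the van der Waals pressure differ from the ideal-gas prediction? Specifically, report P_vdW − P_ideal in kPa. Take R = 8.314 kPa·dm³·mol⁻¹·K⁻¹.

Ideal: P_ideal = RT/V_m = (8.314)(679)/1.07 = 5275.89 kPa
vdW: P = RT/(V_m − b) − a/V_m² = 5645.21/1.03920 − 554/1.14490 = 5432.27 − 483.885 = 4948.39 kPa
ΔP = 4948.39 − 5275.89 = -327.5 kPa

ΔP ≈ -327.5 kPa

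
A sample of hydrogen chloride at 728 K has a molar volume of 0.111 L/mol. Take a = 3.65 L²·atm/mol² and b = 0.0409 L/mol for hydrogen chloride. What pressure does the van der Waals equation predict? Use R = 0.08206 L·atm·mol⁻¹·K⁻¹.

P ≈ 556.0 atm

P = RT/(V_m − b) − a/V_m²
RT/(V_m − b) = (0.08206)(728)/(0.111 − 0.0409) = 59.740/0.070100 = 852.21 atm
a/V_m² = 3.65/(0.111)² = 296.24 atm
P = 852.21 − 296.24 = 556.0 atm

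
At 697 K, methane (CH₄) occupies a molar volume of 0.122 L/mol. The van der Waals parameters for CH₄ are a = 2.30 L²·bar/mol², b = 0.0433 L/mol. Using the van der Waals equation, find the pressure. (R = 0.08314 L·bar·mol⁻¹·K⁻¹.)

P = RT/(V_m − b) − a/V_m²
RT/(V_m − b) = (0.08314)(697)/(0.122 − 0.0433) = 57.949/0.078700 = 736.33 bar
a/V_m² = 2.30/(0.122)² = 154.53 bar
P = 736.33 − 154.53 = 581.8 bar

P ≈ 581.8 bar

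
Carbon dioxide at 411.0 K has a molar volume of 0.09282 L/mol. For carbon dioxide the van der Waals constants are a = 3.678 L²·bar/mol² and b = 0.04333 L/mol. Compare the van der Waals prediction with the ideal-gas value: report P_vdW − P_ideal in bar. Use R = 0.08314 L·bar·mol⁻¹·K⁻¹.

ΔP ≈ -104.6 bar

Ideal: P_ideal = RT/V_m = (0.08314)(411.0)/0.09282 = 368.138 bar
vdW: P = RT/(V_m − b) − a/V_m² = 34.1705/0.0494900 − 3.678/0.00861555 = 690.453 − 426.903 = 263.550 bar
ΔP = 263.550 − 368.138 = -104.6 bar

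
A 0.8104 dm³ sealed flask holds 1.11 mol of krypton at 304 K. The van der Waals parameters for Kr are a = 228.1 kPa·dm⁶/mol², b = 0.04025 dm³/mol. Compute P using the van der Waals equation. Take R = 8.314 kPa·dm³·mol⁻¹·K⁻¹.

P ≈ 3236 kPa

P = nRT/(V − nb) − a n²/V²
nRT/(V − nb) = (1.11)(8.314)(304)/(0.8104 − 1.11×0.04025) = 2805.5/0.76572 = 3663.9 kPa
a n²/V² = (228.1)(1.11)²/(0.8104)² = 427.93 kPa
P = 3663.9 − 427.93 = 3236 kPa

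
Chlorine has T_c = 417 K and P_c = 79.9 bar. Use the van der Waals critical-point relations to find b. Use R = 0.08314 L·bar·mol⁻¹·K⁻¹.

b ≈ 0.05424 L/mol

From T_c = 8a/(27Rb) and P_c = a/(27b²): b = R T_c/(8 P_c).
b = (0.08314)(417)/(8×79.9) = 34.669/639.20 = 0.05424 L/mol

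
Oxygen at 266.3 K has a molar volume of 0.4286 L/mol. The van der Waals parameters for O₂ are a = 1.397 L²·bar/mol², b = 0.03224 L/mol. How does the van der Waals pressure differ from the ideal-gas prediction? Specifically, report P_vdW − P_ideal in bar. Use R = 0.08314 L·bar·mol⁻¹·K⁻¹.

ΔP ≈ -3.403 bar

Ideal: P_ideal = RT/V_m = (0.08314)(266.3)/0.4286 = 51.6570 bar
vdW: P = RT/(V_m − b) − a/V_m² = 22.1402/0.396360 − 1.397/0.183698 = 55.8588 − 7.60487 = 48.2539 bar
ΔP = 48.2539 − 51.6570 = -3.403 bar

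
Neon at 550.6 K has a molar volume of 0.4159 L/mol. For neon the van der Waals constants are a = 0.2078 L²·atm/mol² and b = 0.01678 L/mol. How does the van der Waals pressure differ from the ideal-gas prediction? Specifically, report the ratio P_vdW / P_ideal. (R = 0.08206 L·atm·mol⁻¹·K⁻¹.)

Ideal: P_ideal = RT/V_m = (0.08206)(550.6)/0.4159 = 108.637 atm
vdW: P = RT/(V_m − b) − a/V_m² = 45.1822/0.399120 − 0.2078/0.172973 = 113.205 − 1.20134 = 112.004 atm
Ratio = 112.004/108.637 = 1.031

P_vdW / P_ideal ≈ 1.031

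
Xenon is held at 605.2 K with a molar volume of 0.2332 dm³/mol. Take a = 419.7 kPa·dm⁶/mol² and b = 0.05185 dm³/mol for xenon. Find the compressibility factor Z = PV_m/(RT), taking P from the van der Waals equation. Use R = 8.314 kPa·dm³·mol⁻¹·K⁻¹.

Z ≈ 0.9282

P = RT/(V_m − b) − a/V_m² = (8.314)(605.2)/(0.2332 − 0.05185) − 419.7/(0.2332)²
  = 5031.6/0.18135 − 7717.6 = 27745 − 7717.6 = 20027 kPa
Z = PV_m/(RT) = (20027)(0.2332)/((8.314)(605.2)) = 4670.3/5031.6 = 0.9282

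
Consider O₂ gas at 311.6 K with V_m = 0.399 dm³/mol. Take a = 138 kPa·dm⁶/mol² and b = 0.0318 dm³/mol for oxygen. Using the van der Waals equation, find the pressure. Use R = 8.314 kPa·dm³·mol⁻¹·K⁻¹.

P ≈ 6188 kPa

P = RT/(V_m − b) − a/V_m²
RT/(V_m − b) = (8.314)(311.6)/(0.399 − 0.0318) = 2590.6/0.36720 = 7055.0 kPa
a/V_m² = 138/(0.399)² = 866.83 kPa
P = 7055.0 − 866.83 = 6188 kPa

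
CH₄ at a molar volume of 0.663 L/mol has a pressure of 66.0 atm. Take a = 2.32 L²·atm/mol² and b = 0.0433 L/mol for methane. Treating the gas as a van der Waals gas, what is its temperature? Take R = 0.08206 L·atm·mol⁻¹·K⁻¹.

T ≈ 538.3 K

T = (P + a/V_m²)(V_m − b)/R
P + a/V_m² = 66.0 + 2.32/(0.663)² = 71.278 atm
V_m − b = 0.663 − 0.0433 = 0.61970 L/mol
T = (71.278)(0.61970)/0.08206 = 538.3 K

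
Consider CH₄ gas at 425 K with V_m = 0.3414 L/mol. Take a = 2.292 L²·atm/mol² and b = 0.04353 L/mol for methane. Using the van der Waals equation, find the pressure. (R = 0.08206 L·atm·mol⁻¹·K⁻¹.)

P = RT/(V_m − b) − a/V_m²
RT/(V_m − b) = (0.08206)(425)/(0.3414 − 0.04353) = 34.876/0.29787 = 117.08 atm
a/V_m² = 2.292/(0.3414)² = 19.665 atm
P = 117.08 − 19.665 = 97.42 atm

P ≈ 97.42 atm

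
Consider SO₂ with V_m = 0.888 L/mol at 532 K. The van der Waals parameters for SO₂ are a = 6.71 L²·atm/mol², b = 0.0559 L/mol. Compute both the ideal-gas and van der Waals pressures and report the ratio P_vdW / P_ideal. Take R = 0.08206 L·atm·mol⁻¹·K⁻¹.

Ideal: P_ideal = RT/V_m = (0.08206)(532)/0.888 = 49.1621 atm
vdW: P = RT/(V_m − b) − a/V_m² = 43.6559/0.832100 − 6.71/0.788544 = 52.4647 − 8.50935 = 43.9554 atm
Ratio = 43.9554/49.1621 = 0.8941

P_vdW / P_ideal ≈ 0.8941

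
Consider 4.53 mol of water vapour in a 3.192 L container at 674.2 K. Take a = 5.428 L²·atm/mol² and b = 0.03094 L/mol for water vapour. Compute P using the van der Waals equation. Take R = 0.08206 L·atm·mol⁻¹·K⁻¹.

P ≈ 71.19 atm

P = nRT/(V − nb) − a n²/V²
nRT/(V − nb) = (4.53)(0.08206)(674.2)/(3.192 − 4.53×0.03094) = 250.62/3.0518 = 82.122 atm
a n²/V² = (5.428)(4.53)²/(3.192)² = 10.932 atm
P = 82.122 − 10.932 = 71.19 atm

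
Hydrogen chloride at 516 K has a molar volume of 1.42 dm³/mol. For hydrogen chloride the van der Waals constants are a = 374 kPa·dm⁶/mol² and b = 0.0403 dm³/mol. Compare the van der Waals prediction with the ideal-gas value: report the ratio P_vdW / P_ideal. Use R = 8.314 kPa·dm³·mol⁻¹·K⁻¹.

P_vdW / P_ideal ≈ 0.9678

Ideal: P_ideal = RT/V_m = (8.314)(516)/1.42 = 3021.14 kPa
vdW: P = RT/(V_m − b) − a/V_m² = 4290.02/1.37970 − 374/2.01640 = 3109.39 − 185.479 = 2923.91 kPa
Ratio = 2923.91/3021.14 = 0.9678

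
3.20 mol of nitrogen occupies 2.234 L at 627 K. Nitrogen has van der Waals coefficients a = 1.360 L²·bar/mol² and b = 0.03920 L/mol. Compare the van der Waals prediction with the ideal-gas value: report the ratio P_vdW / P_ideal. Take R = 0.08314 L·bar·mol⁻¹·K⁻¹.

P_vdW / P_ideal ≈ 1.022

Ideal: P_ideal = nRT/V = (3.20)(0.08314)(627)/2.234 = 74.6697 bar
vdW: P = nRT/(V − nb) − a n²/V² = 166.812/2.10856 − 13.9264/4.99076 = 79.1118 − 2.79044 = 76.3214 bar
Ratio = 76.3214/74.6697 = 1.022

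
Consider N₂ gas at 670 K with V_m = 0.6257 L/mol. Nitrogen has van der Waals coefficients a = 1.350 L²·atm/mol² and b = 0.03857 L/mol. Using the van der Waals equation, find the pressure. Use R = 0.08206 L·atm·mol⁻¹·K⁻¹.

P ≈ 90.19 atm

P = RT/(V_m − b) − a/V_m²
RT/(V_m − b) = (0.08206)(670)/(0.6257 − 0.03857) = 54.980/0.58713 = 93.642 atm
a/V_m² = 1.350/(0.6257)² = 3.4483 atm
P = 93.642 − 3.4483 = 90.19 atm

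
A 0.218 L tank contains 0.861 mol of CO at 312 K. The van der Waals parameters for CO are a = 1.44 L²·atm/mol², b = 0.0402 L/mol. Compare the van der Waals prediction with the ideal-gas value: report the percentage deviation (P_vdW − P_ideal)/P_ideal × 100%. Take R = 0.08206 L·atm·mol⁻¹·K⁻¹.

Ideal: P_ideal = nRT/V = (0.861)(0.08206)(312)/0.218 = 101.119 atm
vdW: P = nRT/(V − nb) − a n²/V² = 22.0439/0.183388 − 1.06750/0.0475240 = 120.204 − 22.4623 = 97.742 atm
% deviation = (97.742 − 101.119)/101.119 × 100% = -3.34%

-3.34 %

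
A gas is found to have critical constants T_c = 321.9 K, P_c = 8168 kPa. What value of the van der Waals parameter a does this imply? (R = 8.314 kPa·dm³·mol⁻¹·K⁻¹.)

From T_c = 8a/(27Rb) and P_c = a/(27b²): a = 27 R² T_c²/(64 P_c).
a = 27×(8.314)²×(321.9)²/(64×8168) = 193386324/522752 = 369.9 kPa·dm⁶/mol²

a ≈ 369.9 kPa·dm⁶/mol²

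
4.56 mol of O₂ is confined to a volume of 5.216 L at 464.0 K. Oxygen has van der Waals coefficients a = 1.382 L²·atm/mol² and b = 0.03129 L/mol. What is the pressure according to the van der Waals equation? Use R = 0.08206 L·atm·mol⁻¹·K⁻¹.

P = nRT/(V − nb) − a n²/V²
nRT/(V − nb) = (4.56)(0.08206)(464.0)/(5.216 − 4.56×0.03129) = 173.63/5.0733 = 34.224 atm
a n²/V² = (1.382)(4.56)²/(5.216)² = 1.0562 atm
P = 34.224 − 1.0562 = 33.17 atm

P ≈ 33.17 atm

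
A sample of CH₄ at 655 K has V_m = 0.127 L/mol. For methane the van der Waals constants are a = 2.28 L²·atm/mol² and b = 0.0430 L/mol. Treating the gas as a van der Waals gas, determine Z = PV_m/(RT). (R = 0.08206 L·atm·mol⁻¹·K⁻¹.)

Z ≈ 1.178

P = RT/(V_m − b) − a/V_m² = (0.08206)(655)/(0.127 − 0.0430) − 2.28/(0.127)²
  = 53.749/0.084000 − 141.36 = 639.87 − 141.36 = 498.51 atm
Z = PV_m/(RT) = (498.51)(0.127)/((0.08206)(655)) = 63.311/53.749 = 1.178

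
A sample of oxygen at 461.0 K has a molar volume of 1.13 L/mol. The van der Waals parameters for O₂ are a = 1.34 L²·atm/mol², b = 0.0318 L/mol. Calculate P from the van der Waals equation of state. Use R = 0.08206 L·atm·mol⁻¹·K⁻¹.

P = RT/(V_m − b) − a/V_m²
RT/(V_m − b) = (0.08206)(461.0)/(1.13 − 0.0318) = 37.830/1.0982 = 34.447 atm
a/V_m² = 1.34/(1.13)² = 1.0494 atm
P = 34.447 − 1.0494 = 33.40 atm

P ≈ 33.40 atm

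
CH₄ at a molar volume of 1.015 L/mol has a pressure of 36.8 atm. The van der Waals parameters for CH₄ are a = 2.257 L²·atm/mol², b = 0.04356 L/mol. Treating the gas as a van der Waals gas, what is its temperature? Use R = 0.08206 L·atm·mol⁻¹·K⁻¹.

T ≈ 461.6 K

T = (P + a/V_m²)(V_m − b)/R
P + a/V_m² = 36.8 + 2.257/(1.015)² = 38.991 atm
V_m − b = 1.015 − 0.04356 = 0.97144 L/mol
T = (38.991)(0.97144)/0.08206 = 461.6 K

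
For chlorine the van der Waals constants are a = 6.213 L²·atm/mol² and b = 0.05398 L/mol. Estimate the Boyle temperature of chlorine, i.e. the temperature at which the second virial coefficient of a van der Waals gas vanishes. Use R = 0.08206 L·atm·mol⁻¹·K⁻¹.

T_B ≈ 1403 K

For a van der Waals gas the second virial coefficient B₂ = b − a/(RT) vanishes at T_B = a/(Rb).
T_B = 6.213/(0.08206×0.05398) = 6.213/0.0044296 = 1403 K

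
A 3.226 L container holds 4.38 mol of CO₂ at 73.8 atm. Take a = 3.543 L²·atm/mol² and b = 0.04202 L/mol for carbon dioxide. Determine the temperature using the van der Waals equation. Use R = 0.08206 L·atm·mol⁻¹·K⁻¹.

T ≈ 679.9 K

T = (P + a n²/V²)(V − nb)/(nR)
P + a n²/V² = 73.8 + (3.543)(4.38)²/(3.226)² = 80.331 atm
V − nb = 3.226 − (4.38)(0.04202) = 3.0420 L
T = (80.331)(3.0420)/((4.38)(0.08206)) = 679.9 K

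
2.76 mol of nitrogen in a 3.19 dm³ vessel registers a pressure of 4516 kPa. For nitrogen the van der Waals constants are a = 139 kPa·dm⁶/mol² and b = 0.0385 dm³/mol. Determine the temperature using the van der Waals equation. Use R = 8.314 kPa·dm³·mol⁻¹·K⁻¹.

T = (P + a n²/V²)(V − nb)/(nR)
P + a n²/V² = 4516 + (139)(2.76)²/(3.19)² = 4620.1 kPa
V − nb = 3.19 − (2.76)(0.0385) = 3.0837 dm³
T = (4620.1)(3.0837)/((2.76)(8.314)) = 620.9 K

T ≈ 620.9 K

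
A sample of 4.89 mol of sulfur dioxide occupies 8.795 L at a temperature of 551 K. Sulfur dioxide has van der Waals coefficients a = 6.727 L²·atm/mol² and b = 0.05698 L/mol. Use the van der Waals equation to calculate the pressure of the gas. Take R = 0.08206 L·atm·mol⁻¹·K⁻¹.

P ≈ 23.88 atm

P = nRT/(V − nb) − a n²/V²
nRT/(V − nb) = (4.89)(0.08206)(551)/(8.795 − 4.89×0.05698) = 221.10/8.5164 = 25.962 atm
a n²/V² = (6.727)(4.89)²/(8.795)² = 2.0795 atm
P = 25.962 − 2.0795 = 23.88 atm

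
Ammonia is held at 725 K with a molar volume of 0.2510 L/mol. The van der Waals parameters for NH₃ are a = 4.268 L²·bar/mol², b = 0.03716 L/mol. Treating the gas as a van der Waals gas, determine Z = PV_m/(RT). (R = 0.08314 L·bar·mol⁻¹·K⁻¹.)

P = RT/(V_m − b) − a/V_m² = (0.08314)(725)/(0.2510 − 0.03716) − 4.268/(0.2510)²
  = 60.277/0.21384 − 67.745 = 281.88 − 67.745 = 214.14 bar
Z = PV_m/(RT) = (214.14)(0.2510)/((0.08314)(725)) = 53.749/60.277 = 0.8917

Z ≈ 0.8917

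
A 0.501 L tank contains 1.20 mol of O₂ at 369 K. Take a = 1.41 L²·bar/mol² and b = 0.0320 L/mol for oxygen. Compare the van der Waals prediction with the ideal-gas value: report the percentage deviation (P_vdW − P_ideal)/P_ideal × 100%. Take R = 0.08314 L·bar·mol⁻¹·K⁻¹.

-2.71 %

Ideal: P_ideal = nRT/V = (1.20)(0.08314)(369)/0.501 = 73.4818 bar
vdW: P = nRT/(V − nb) − a n²/V² = 36.8144/0.462600 − 2.03040/0.251001 = 79.5815 − 8.08921 = 71.4923 bar
% deviation = (71.4923 − 73.4818)/73.4818 × 100% = -2.71%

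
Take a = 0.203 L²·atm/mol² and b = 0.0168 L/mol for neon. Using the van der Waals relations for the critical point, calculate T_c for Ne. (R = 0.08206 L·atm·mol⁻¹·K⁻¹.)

For a van der Waals gas, T_c = 8a/(27Rb).
T_c = 8×0.203/(27×0.08206×0.0168) = 1.6240/0.037222 = 43.63 K

T_c ≈ 43.63 K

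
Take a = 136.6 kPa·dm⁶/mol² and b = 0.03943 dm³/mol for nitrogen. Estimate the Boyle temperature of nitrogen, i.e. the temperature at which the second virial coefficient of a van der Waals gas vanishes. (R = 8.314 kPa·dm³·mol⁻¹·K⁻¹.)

For a van der Waals gas the second virial coefficient B₂ = b − a/(RT) vanishes at T_B = a/(Rb).
T_B = 136.6/(8.314×0.03943) = 136.6/0.32782 = 416.7 K

T_B ≈ 416.7 K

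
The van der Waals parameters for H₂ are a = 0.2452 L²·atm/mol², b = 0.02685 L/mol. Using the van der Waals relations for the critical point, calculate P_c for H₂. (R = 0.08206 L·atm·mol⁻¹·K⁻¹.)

For a van der Waals gas, P_c = a/(27b²).
P_c = 0.2452/(27×(0.02685)²) = 0.2452/0.019465 = 12.60 atm

P_c ≈ 12.60 atm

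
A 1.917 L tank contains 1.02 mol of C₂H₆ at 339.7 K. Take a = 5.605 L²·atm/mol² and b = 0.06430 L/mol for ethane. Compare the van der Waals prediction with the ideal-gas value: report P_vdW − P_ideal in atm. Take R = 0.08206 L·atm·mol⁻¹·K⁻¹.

Ideal: P_ideal = nRT/V = (1.02)(0.08206)(339.7)/1.917 = 14.8322 atm
vdW: P = nRT/(V − nb) − a n²/V² = 28.4333/1.85141 − 5.83144/3.67489 = 15.3576 − 1.58683 = 13.7708 atm
ΔP = 13.7708 − 14.8322 = -1.061 atm

ΔP ≈ -1.061 atm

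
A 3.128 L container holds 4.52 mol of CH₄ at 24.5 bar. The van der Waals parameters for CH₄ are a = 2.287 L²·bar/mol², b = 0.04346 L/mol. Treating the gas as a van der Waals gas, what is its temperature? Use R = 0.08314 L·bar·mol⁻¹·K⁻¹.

T = (P + a n²/V²)(V − nb)/(nR)
P + a n²/V² = 24.5 + (2.287)(4.52)²/(3.128)² = 29.275 bar
V − nb = 3.128 − (4.52)(0.04346) = 2.9316 L
T = (29.275)(2.9316)/((4.52)(0.08314)) = 228.4 K

T ≈ 228.4 K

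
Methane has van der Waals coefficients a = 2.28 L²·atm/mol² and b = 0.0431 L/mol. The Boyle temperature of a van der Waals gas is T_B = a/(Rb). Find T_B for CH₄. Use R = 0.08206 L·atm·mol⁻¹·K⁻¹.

For a van der Waals gas the second virial coefficient B₂ = b − a/(RT) vanishes at T_B = a/(Rb).
T_B = 2.28/(0.08206×0.0431) = 2.28/0.0035368 = 644.7 K

T_B ≈ 644.7 K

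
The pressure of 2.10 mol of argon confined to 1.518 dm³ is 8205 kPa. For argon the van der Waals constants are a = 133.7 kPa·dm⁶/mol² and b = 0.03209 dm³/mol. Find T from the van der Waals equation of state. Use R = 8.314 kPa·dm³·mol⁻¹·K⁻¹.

T = (P + a n²/V²)(V − nb)/(nR)
P + a n²/V² = 8205 + (133.7)(2.10)²/(1.518)² = 8460.9 kPa
V − nb = 1.518 − (2.10)(0.03209) = 1.4506 dm³
T = (8460.9)(1.4506)/((2.10)(8.314)) = 703.0 K

T ≈ 703.0 K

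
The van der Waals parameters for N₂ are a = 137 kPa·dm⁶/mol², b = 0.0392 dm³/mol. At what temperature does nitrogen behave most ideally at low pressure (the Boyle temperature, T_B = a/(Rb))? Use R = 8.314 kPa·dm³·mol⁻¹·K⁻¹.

For a van der Waals gas the second virial coefficient B₂ = b − a/(RT) vanishes at T_B = a/(Rb).
T_B = 137/(8.314×0.0392) = 137/0.32591 = 420.4 K

T_B ≈ 420.4 K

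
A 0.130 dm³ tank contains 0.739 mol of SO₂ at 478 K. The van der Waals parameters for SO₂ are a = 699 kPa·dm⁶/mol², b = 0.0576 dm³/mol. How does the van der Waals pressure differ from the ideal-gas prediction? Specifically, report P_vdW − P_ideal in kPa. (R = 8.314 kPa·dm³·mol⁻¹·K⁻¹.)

ΔP ≈ -11590 kPa

Ideal: P_ideal = nRT/V = (0.739)(8.314)(478)/0.130 = 22591.2 kPa
vdW: P = nRT/(V − nb) − a n²/V² = 2936.85/0.0874336 − 381.739/0.0169000 = 33589.5 − 22588.1 = 11001.4 kPa
ΔP = 11001.4 − 22591.2 = -11590 kPa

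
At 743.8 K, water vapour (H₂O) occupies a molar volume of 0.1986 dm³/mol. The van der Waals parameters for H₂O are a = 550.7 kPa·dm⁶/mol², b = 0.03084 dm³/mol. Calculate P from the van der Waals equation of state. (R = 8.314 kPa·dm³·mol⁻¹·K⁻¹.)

P ≈ 22900 kPa

P = RT/(V_m − b) − a/V_m²
RT/(V_m − b) = (8.314)(743.8)/(0.1986 − 0.03084) = 6184.0/0.16776 = 36862 kPa
a/V_m² = 550.7/(0.1986)² = 13962 kPa
P = 36862 − 13962 = 22900 kPa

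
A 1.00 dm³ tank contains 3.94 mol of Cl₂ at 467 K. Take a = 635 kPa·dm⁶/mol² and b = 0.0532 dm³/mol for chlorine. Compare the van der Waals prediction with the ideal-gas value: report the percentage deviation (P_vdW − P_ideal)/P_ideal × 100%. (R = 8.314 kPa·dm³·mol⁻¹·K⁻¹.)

-37.92 %

Ideal: P_ideal = nRT/V = (3.94)(8.314)(467)/1.00 = 15297.6 kPa
vdW: P = nRT/(V − nb) − a n²/V² = 15297.6/0.790392 − 9857.49/1.00000 = 19354.4 − 9857.49 = 9496.9 kPa
% deviation = (9496.9 − 15297.6)/15297.6 × 100% = -37.92%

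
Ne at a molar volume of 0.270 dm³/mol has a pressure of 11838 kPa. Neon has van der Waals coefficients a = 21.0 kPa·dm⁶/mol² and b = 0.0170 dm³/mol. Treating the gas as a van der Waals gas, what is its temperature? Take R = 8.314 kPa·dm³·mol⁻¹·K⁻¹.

T = (P + a/V_m²)(V_m − b)/R
P + a/V_m² = 11838 + 21.0/(0.270)² = 12126 kPa
V_m − b = 0.270 − 0.0170 = 0.25300 dm³/mol
T = (12126)(0.25300)/8.314 = 369.0 K

T ≈ 369.0 K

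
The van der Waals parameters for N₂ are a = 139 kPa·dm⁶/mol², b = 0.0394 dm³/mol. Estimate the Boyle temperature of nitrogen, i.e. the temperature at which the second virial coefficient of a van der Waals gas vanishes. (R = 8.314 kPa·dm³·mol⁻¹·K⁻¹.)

T_B ≈ 424.3 K

For a van der Waals gas the second virial coefficient B₂ = b − a/(RT) vanishes at T_B = a/(Rb).
T_B = 139/(8.314×0.0394) = 139/0.32757 = 424.3 K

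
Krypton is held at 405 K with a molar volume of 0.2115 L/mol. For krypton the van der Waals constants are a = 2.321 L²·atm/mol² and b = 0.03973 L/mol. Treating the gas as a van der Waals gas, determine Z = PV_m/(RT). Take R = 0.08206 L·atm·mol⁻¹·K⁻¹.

P = RT/(V_m − b) − a/V_m² = (0.08206)(405)/(0.2115 − 0.03973) − 2.321/(0.2115)²
  = 33.234/0.17177 − 51.887 = 193.48 − 51.887 = 141.59 atm
Z = PV_m/(RT) = (141.59)(0.2115)/((0.08206)(405)) = 29.946/33.234 = 0.9011

Z ≈ 0.9011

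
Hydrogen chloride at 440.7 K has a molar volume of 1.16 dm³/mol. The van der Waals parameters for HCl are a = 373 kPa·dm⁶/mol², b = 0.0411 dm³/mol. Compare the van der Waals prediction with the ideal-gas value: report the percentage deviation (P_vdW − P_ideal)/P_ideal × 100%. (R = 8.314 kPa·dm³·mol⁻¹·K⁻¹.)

-5.10 %

Ideal: P_ideal = RT/V_m = (8.314)(440.7)/1.16 = 3158.60 kPa
vdW: P = RT/(V_m − b) − a/V_m² = 3663.98/1.11890 − 373/1.34560 = 3274.63 − 277.200 = 2997.43 kPa
% deviation = (2997.43 − 3158.60)/3158.60 × 100% = -5.10%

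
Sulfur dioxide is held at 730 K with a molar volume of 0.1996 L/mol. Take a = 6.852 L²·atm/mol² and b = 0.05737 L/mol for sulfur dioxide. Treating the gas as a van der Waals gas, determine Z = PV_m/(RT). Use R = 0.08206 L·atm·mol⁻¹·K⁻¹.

Z ≈ 0.8303

P = RT/(V_m − b) − a/V_m² = (0.08206)(730)/(0.1996 − 0.05737) − 6.852/(0.1996)²
  = 59.904/0.14223 − 171.99 = 421.18 − 171.99 = 249.19 atm
Z = PV_m/(RT) = (249.19)(0.1996)/((0.08206)(730)) = 49.738/59.904 = 0.8303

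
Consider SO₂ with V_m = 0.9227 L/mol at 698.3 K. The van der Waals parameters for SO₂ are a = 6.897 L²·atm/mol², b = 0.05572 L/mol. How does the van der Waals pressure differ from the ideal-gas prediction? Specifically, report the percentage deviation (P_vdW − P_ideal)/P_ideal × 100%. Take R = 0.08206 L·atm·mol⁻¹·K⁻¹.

-6.62 %

Ideal: P_ideal = RT/V_m = (0.08206)(698.3)/0.9227 = 62.1031 atm
vdW: P = RT/(V_m − b) − a/V_m² = 57.3025/0.866980 − 6.897/0.851375 = 66.0944 − 8.10101 = 57.9934 atm
% deviation = (57.9934 − 62.1031)/62.1031 × 100% = -6.62%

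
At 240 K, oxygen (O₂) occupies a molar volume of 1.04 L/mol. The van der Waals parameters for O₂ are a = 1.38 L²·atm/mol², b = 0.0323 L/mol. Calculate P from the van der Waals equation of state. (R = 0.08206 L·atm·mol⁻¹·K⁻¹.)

P ≈ 18.27 atm

P = RT/(V_m − b) − a/V_m²
RT/(V_m − b) = (0.08206)(240)/(1.04 − 0.0323) = 19.694/1.0077 = 19.544 atm
a/V_m² = 1.38/(1.04)² = 1.2759 atm
P = 19.544 − 1.2759 = 18.27 atm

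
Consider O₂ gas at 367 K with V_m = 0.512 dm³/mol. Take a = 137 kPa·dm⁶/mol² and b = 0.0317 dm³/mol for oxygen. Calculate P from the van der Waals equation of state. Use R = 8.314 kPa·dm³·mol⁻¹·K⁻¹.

P ≈ 5830 kPa

P = RT/(V_m − b) − a/V_m²
RT/(V_m − b) = (8.314)(367)/(0.512 − 0.0317) = 3051.2/0.48030 = 6352.7 kPa
a/V_m² = 137/(0.512)² = 522.61 kPa
P = 6352.7 − 522.61 = 5830 kPa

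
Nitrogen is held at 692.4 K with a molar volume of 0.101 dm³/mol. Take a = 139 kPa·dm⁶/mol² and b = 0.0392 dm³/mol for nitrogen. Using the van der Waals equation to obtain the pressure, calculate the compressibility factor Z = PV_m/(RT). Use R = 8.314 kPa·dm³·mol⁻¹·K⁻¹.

P = RT/(V_m − b) − a/V_m² = (8.314)(692.4)/(0.101 − 0.0392) − 139/(0.101)²
  = 5756.6/0.061800 − 13626 = 93149 − 13626 = 79523 kPa
Z = PV_m/(RT) = (79523)(0.101)/((8.314)(692.4)) = 8031.8/5756.6 = 1.395

Z ≈ 1.395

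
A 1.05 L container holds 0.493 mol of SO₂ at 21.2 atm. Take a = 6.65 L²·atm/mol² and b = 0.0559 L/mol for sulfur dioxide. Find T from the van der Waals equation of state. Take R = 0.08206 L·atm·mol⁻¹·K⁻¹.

T ≈ 572.8 K

T = (P + a n²/V²)(V − nb)/(nR)
P + a n²/V² = 21.2 + (6.65)(0.493)²/(1.05)² = 22.666 atm
V − nb = 1.05 − (0.493)(0.0559) = 1.0224 L
T = (22.666)(1.0224)/((0.493)(0.08206)) = 572.8 K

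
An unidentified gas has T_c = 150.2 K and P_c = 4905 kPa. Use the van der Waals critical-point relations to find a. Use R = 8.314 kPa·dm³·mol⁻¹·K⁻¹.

From T_c = 8a/(27Rb) and P_c = a/(27b²): a = 27 R² T_c²/(64 P_c).
a = 27×(8.314)²×(150.2)²/(64×4905) = 42104030/313920 = 134.1 kPa·dm⁶/mol²

a ≈ 134.1 kPa·dm⁶/mol²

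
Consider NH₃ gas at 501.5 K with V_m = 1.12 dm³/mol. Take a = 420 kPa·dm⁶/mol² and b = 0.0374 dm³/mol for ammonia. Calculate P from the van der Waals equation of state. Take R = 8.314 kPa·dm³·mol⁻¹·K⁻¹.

P ≈ 3517 kPa

P = RT/(V_m − b) − a/V_m²
RT/(V_m − b) = (8.314)(501.5)/(1.12 − 0.0374) = 4169.5/1.0826 = 3851.4 kPa
a/V_m² = 420/(1.12)² = 334.82 kPa
P = 3851.4 − 334.82 = 3517 kPa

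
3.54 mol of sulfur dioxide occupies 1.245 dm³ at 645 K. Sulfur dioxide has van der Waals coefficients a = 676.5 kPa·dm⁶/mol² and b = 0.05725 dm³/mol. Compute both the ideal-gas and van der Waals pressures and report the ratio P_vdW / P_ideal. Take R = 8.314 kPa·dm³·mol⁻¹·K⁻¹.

P_vdW / P_ideal ≈ 0.8357

Ideal: P_ideal = nRT/V = (3.54)(8.314)(645)/1.245 = 15247.7 kPa
vdW: P = nRT/(V − nb) − a n²/V² = 18983.4/1.04234 − 8477.63/1.55003 = 18212.3 − 5469.33 = 12743.0 kPa
Ratio = 12743.0/15247.7 = 0.8357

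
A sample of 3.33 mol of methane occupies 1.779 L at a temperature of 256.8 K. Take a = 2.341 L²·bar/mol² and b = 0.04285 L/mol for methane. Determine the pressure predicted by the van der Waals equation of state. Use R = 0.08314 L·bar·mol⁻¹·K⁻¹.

P = nRT/(V − nb) − a n²/V²
nRT/(V − nb) = (3.33)(0.08314)(256.8)/(1.779 − 3.33×0.04285) = 71.097/1.6363 = 43.450 bar
a n²/V² = (2.341)(3.33)²/(1.779)² = 8.2023 bar
P = 43.450 − 8.2023 = 35.25 bar

P ≈ 35.25 bar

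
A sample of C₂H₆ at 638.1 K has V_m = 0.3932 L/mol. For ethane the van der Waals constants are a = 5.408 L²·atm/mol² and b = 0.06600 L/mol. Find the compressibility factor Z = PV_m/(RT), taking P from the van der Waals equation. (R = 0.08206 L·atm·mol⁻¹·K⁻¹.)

P = RT/(V_m − b) − a/V_m² = (0.08206)(638.1)/(0.3932 − 0.06600) − 5.408/(0.3932)²
  = 52.362/0.32720 − 34.979 = 160.03 − 34.979 = 125.05 atm
Z = PV_m/(RT) = (125.05)(0.3932)/((0.08206)(638.1)) = 49.170/52.362 = 0.9390

Z ≈ 0.9390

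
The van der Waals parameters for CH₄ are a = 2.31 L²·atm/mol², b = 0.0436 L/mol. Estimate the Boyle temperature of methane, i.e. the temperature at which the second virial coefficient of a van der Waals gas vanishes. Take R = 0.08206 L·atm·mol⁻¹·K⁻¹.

For a van der Waals gas the second virial coefficient B₂ = b − a/(RT) vanishes at T_B = a/(Rb).
T_B = 2.31/(0.08206×0.0436) = 2.31/0.0035778 = 645.6 K

T_B ≈ 645.6 K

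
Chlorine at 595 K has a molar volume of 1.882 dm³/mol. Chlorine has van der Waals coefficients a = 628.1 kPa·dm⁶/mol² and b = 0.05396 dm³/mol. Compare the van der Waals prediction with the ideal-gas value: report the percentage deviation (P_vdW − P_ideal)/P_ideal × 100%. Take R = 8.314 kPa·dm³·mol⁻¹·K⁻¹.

Ideal: P_ideal = RT/V_m = (8.314)(595)/1.882 = 2628.50 kPa
vdW: P = RT/(V_m − b) − a/V_m² = 4946.83/1.82804 − 628.1/3.54192 = 2706.08 − 177.333 = 2528.75 kPa
% deviation = (2528.75 − 2628.50)/2628.50 × 100% = -3.79%

-3.79 %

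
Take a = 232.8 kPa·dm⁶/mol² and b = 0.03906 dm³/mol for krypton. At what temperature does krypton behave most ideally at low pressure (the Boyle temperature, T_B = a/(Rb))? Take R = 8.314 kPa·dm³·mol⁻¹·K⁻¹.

T_B ≈ 716.9 K

For a van der Waals gas the second virial coefficient B₂ = b − a/(RT) vanishes at T_B = a/(Rb).
T_B = 232.8/(8.314×0.03906) = 232.8/0.32474 = 716.9 K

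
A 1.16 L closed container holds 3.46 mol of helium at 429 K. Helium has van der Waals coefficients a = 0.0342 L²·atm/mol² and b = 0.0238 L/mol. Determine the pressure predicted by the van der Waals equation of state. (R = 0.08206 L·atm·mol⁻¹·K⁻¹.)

P = nRT/(V − nb) − a n²/V²
nRT/(V − nb) = (3.46)(0.08206)(429)/(1.16 − 3.46×0.0238) = 121.80/1.0777 = 113.02 atm
a n²/V² = (0.0342)(3.46)²/(1.16)² = 0.30427 atm
P = 113.02 − 0.30427 = 112.7 atm

P ≈ 112.7 atm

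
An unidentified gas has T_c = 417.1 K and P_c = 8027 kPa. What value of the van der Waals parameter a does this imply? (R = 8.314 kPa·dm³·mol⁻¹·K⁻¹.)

From T_c = 8a/(27Rb) and P_c = a/(27b²): a = 27 R² T_c²/(64 P_c).
a = 27×(8.314)²×(417.1)²/(64×8027) = 324686465/513728 = 632.0 kPa·dm⁶/mol²

a ≈ 632.0 kPa·dm⁶/mol²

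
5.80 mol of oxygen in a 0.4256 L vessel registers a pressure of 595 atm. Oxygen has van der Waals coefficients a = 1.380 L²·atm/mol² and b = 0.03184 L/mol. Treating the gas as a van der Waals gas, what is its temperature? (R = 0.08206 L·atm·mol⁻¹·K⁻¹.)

T ≈ 430.9 K

T = (P + a n²/V²)(V − nb)/(nR)
P + a n²/V² = 595 + (1.380)(5.80)²/(0.4256)² = 851.29 atm
V − nb = 0.4256 − (5.80)(0.03184) = 0.24093 L
T = (851.29)(0.24093)/((5.80)(0.08206)) = 430.9 K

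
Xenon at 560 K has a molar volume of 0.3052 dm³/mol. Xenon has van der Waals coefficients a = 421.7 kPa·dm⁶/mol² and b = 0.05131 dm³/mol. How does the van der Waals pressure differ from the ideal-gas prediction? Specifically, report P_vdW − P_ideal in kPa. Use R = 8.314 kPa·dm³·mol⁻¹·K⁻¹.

Ideal: P_ideal = RT/V_m = (8.314)(560)/0.3052 = 15255.0 kPa
vdW: P = RT/(V_m − b) − a/V_m² = 4655.84/0.253890 − 421.7/0.0931470 = 18338.0 − 4527.25 = 13810.8 kPa
ΔP = 13810.8 − 15255.0 = -1444 kPa

ΔP ≈ -1444 kPa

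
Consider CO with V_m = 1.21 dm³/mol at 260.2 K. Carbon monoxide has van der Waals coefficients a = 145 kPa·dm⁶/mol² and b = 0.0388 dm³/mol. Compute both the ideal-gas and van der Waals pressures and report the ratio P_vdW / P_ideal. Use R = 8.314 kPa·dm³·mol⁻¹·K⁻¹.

Ideal: P_ideal = RT/V_m = (8.314)(260.2)/1.21 = 1787.85 kPa
vdW: P = RT/(V_m − b) − a/V_m² = 2163.30/1.17120 − 145/1.46410 = 1847.08 − 99.0370 = 1748.04 kPa
Ratio = 1748.04/1787.85 = 0.9777

P_vdW / P_ideal ≈ 0.9777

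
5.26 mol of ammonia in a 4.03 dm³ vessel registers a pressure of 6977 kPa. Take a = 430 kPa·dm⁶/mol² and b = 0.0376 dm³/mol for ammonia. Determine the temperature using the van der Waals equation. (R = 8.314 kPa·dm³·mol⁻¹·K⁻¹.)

T = (P + a n²/V²)(V − nb)/(nR)
P + a n²/V² = 6977 + (430)(5.26)²/(4.03)² = 7709.5 kPa
V − nb = 4.03 − (5.26)(0.0376) = 3.8322 dm³
T = (7709.5)(3.8322)/((5.26)(8.314)) = 675.6 K

T ≈ 675.6 K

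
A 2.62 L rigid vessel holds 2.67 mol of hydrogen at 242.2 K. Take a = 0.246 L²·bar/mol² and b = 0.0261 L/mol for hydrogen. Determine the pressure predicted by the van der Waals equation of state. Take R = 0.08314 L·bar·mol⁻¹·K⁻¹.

P = nRT/(V − nb) − a n²/V²
nRT/(V − nb) = (2.67)(0.08314)(242.2)/(2.62 − 2.67×0.0261) = 53.764/2.5503 = 21.081 bar
a n²/V² = (0.246)(2.67)²/(2.62)² = 0.25548 bar
P = 21.081 − 0.25548 = 20.83 bar

P ≈ 20.83 bar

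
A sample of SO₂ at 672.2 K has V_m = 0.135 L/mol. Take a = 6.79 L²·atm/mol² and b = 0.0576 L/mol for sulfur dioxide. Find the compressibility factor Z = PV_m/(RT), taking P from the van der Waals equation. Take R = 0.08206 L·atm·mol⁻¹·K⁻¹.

P = RT/(V_m − b) − a/V_m² = (0.08206)(672.2)/(0.135 − 0.0576) − 6.79/(0.135)²
  = 55.161/0.077400 − 372.57 = 712.67 − 372.57 = 340.10 atm
Z = PV_m/(RT) = (340.10)(0.135)/((0.08206)(672.2)) = 45.914/55.161 = 0.8324

Z ≈ 0.8324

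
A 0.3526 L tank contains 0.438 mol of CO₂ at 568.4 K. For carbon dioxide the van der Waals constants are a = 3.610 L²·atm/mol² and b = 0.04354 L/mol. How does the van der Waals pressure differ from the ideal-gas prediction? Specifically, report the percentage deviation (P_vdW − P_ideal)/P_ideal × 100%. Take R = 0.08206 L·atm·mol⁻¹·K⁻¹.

Ideal: P_ideal = nRT/V = (0.438)(0.08206)(568.4)/0.3526 = 57.9399 atm
vdW: P = nRT/(V − nb) − a n²/V² = 20.4296/0.333529 − 0.692557/0.124327 = 61.2528 − 5.57045 = 55.6824 atm
% deviation = (55.6824 − 57.9399)/57.9399 × 100% = -3.90%

-3.90 %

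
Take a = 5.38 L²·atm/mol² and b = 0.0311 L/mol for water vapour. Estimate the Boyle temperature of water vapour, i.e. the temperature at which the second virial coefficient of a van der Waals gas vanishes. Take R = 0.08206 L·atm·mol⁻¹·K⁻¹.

T_B ≈ 2108 K

For a van der Waals gas the second virial coefficient B₂ = b − a/(RT) vanishes at T_B = a/(Rb).
T_B = 5.38/(0.08206×0.0311) = 5.38/0.0025521 = 2108 K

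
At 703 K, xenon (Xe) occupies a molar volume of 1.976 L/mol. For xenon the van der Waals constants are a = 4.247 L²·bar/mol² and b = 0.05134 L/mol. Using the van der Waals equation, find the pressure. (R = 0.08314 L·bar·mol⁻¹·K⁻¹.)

P = RT/(V_m − b) − a/V_m²
RT/(V_m − b) = (0.08314)(703)/(1.976 − 0.05134) = 58.447/1.9247 = 30.367 bar
a/V_m² = 4.247/(1.976)² = 1.0877 bar
P = 30.367 − 1.0877 = 29.28 bar

P ≈ 29.28 bar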